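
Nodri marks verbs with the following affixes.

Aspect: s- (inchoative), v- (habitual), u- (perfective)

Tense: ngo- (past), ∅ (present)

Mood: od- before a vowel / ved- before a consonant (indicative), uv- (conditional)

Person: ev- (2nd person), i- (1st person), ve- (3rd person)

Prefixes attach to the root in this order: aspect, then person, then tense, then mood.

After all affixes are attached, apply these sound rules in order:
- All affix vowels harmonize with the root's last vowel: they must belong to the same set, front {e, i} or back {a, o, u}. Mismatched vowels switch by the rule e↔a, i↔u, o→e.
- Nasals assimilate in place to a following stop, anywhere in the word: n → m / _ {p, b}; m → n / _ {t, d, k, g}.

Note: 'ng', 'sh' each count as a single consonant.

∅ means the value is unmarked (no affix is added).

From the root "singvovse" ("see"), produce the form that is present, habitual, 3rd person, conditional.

ivvevsingvovse

Attach aspect habitual v- → vsingvovse.
Attach person 3rd person ve- → vevsingvovse.
tense = present: zero marking, form stays vevsingvovse.
Attach mood conditional uv- → uvvevsingvovse.
Apply vowel harmony: uvvevsingvovse → ivvevsingvovse.
Nasal assimilation: no change.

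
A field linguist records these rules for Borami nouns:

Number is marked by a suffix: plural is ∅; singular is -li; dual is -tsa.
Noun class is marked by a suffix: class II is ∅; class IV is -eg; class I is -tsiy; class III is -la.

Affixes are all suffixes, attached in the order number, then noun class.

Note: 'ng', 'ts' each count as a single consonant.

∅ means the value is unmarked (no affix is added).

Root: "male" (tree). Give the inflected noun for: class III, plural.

malela

number = plural: zero marking, form stays male.
Attach noun class class III -la → malela.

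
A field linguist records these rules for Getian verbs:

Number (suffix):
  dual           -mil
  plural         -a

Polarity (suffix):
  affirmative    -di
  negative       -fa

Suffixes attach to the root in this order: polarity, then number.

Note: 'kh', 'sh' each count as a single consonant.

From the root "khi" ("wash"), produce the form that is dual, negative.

khifamil

Attach polarity negative -fa → khifa.
Attach number dual -mil → khifamil.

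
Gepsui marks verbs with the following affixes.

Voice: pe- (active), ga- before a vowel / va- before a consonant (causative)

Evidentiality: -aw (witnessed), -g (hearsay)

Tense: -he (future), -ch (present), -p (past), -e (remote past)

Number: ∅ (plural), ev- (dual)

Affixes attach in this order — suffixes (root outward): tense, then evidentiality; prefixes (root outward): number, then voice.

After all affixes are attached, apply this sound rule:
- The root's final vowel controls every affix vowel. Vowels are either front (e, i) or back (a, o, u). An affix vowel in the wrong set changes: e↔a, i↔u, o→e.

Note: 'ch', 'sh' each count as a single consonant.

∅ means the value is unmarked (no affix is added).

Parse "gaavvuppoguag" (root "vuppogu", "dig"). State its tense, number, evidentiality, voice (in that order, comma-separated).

Segment: ga-ev-vuppogu-e-g.
tense: -e → remote past.
number: ev- → dual.
evidentiality: -g → hearsay.
voice: ga/va- → causative.

remote past, dual, hearsay, causative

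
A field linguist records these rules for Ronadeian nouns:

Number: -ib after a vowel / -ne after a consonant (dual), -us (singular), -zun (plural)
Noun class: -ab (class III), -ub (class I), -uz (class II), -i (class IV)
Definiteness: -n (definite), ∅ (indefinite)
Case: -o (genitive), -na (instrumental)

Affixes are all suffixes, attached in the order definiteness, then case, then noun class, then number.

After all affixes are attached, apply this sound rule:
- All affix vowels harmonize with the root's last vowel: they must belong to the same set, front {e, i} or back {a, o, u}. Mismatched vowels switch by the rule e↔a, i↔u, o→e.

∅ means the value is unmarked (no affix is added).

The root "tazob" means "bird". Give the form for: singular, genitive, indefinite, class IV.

tazobouus

definiteness = indefinite: zero marking, form stays tazob.
Attach case genitive -o → tazobo.
Attach noun class class IV -i → tazoboi.
Attach number singular -us → tazoboius.
Apply vowel harmony: tazoboius → tazobouus.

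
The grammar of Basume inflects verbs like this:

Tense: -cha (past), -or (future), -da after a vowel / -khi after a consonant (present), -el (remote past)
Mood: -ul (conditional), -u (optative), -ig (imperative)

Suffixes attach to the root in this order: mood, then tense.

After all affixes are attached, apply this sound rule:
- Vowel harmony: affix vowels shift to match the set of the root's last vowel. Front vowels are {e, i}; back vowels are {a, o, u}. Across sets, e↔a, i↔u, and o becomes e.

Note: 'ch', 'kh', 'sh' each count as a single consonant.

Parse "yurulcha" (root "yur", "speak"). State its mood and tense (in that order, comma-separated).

Segment: yur-ul-cha.
mood: -ul → conditional.
tense: -cha → past.

conditional, past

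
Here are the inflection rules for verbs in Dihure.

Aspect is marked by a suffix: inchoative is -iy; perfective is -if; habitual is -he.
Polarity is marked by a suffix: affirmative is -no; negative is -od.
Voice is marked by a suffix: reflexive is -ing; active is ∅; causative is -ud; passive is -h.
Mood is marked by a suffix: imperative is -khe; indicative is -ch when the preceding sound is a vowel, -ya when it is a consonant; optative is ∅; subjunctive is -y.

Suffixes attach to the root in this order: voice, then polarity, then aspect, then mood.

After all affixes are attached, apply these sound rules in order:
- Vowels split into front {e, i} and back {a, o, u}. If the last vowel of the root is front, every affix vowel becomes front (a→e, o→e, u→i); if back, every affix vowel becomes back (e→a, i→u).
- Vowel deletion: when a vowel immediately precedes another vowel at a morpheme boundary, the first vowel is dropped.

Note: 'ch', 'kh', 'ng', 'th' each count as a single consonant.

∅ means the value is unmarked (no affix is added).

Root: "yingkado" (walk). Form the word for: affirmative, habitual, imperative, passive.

Attach voice passive -h → yingkadoh.
Attach polarity affirmative -no → yingkadohno.
Attach aspect habitual -he → yingkadohnohe.
Attach mood imperative -khe → yingkadohnohekhe.
Apply vowel harmony: yingkadohnohekhe → yingkadohnohakha.
Vowel deletion: no change.

yingkadohnohakha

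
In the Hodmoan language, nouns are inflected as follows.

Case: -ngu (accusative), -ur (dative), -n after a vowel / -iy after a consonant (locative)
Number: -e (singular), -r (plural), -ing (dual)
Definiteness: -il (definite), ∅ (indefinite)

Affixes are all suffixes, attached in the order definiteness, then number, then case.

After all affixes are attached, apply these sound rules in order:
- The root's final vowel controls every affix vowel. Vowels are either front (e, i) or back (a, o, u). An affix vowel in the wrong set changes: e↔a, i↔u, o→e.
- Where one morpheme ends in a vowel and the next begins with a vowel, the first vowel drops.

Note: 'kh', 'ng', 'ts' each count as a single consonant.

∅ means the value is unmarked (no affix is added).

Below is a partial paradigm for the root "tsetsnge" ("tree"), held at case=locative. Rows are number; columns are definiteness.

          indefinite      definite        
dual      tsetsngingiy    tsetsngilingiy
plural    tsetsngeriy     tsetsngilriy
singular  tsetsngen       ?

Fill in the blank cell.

Attach definiteness definite -il → tsetsngeil.
Attach number singular -e → tsetsngeile.
Attach case locative -n (after vowel 'e') → tsetsngeilen.
Vowel harmony: no change.
Apply vowel deletion: tsetsngeilen → tsetsngilen.

tsetsngilen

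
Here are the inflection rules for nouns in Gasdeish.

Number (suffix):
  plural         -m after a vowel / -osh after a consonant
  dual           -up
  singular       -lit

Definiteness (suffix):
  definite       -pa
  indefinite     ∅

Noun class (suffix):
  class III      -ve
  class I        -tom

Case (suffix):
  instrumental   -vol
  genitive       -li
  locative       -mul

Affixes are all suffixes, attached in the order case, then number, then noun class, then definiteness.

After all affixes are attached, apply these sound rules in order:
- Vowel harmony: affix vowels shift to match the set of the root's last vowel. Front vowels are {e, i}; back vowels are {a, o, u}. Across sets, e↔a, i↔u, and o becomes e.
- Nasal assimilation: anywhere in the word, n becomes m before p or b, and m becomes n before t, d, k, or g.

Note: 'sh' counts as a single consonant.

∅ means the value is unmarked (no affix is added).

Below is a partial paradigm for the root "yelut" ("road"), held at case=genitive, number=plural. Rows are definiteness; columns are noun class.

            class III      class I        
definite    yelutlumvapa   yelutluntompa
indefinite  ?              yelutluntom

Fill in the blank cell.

yelutlumva

Attach case genitive -li → yelutli.
Attach number plural -m (after vowel 'i') → yelutlim.
Attach noun class class III -ve → yelutlimve.
definiteness = indefinite: zero marking, form stays yelutlimve.
Apply vowel harmony: yelutlimve → yelutlumva.
Nasal assimilation: no change.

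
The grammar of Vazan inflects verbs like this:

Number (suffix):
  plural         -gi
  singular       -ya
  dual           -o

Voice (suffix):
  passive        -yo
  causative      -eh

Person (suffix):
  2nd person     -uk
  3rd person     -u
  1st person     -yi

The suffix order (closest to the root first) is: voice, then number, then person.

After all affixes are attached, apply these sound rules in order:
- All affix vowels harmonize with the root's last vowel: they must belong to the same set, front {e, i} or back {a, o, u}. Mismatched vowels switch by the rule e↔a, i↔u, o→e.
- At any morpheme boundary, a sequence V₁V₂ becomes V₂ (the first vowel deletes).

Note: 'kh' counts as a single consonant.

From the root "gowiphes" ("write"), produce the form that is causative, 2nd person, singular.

Attach voice causative -eh → gowipheseh.
Attach number singular -ya → gowiphesehya.
Attach person 2nd person -uk → gowiphesehyauk.
Apply vowel harmony: gowiphesehyauk → gowiphesehyeik.
Apply vowel deletion: gowiphesehyeik → gowiphesehyik.

gowiphesehyik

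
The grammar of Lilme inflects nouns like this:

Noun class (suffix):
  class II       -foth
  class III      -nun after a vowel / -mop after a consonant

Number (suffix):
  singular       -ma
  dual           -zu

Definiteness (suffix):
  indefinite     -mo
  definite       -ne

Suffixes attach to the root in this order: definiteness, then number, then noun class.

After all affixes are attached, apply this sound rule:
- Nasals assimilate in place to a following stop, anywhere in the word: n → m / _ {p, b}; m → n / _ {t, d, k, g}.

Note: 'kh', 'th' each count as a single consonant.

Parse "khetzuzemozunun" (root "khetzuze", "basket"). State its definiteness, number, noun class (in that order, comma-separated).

indefinite, dual, class III

Segment: khetzuze-mo-zu-nun.
definiteness: -mo → indefinite.
number: -zu → dual.
noun class: -nun/mop → class III.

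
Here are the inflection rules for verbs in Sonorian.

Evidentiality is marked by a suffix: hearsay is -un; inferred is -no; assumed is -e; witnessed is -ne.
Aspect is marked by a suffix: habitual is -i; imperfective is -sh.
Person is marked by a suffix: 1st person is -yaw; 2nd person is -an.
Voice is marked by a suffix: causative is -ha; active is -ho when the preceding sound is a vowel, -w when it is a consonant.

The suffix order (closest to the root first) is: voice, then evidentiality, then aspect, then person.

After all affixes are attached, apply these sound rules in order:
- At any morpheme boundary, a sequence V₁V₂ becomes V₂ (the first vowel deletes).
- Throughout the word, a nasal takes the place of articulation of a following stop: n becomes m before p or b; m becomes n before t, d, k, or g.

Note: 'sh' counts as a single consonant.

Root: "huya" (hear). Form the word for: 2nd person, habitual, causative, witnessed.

huyahanan

Attach voice causative -ha → huyaha.
Attach evidentiality witnessed -ne → huyahane.
Attach aspect habitual -i → huyahanei.
Attach person 2nd person -an → huyahaneian.
Apply vowel deletion: huyahaneian → huyahanan.
Nasal assimilation: no change.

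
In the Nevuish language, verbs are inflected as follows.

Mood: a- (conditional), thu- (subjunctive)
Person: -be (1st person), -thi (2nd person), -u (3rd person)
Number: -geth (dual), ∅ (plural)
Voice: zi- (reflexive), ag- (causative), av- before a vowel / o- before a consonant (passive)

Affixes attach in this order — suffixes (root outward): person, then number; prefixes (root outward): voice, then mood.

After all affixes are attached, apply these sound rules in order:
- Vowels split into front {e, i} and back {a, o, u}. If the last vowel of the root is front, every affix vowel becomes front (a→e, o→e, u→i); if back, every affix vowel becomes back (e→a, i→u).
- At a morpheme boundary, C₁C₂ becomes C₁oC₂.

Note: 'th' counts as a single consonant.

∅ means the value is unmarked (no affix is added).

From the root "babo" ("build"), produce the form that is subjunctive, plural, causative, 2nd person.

Attach person 2nd person -thi → babothi.
Attach voice causative ag- → agbabothi.
number = plural: zero marking, form stays agbabothi.
Attach mood subjunctive thu- → thuagbabothi.
Apply vowel harmony: thuagbabothi → thuagbabothu.
Apply epenthesis: thuagbabothu → thuagobabothu.

thuagobabothu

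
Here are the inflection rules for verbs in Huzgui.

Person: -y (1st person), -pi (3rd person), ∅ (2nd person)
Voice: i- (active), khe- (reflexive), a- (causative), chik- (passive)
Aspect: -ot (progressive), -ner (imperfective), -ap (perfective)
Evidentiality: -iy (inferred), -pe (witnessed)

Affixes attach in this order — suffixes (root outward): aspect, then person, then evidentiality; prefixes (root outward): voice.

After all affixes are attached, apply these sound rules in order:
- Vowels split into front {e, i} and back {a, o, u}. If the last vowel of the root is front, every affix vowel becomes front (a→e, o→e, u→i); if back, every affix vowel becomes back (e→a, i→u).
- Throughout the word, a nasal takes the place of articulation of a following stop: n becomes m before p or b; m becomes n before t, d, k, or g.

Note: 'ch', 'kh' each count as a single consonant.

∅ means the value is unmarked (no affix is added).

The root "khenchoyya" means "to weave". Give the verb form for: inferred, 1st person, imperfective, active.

Attach aspect imperfective -ner → khenchoyyaner.
Attach person 1st person -y → khenchoyyanery.
Attach evidentiality inferred -iy → khenchoyyaneryiy.
Attach voice active i- → ikhenchoyyaneryiy.
Apply vowel harmony: ikhenchoyyaneryiy → ukhenchoyyanaryuy.
Nasal assimilation: no change.

ukhenchoyyanaryuy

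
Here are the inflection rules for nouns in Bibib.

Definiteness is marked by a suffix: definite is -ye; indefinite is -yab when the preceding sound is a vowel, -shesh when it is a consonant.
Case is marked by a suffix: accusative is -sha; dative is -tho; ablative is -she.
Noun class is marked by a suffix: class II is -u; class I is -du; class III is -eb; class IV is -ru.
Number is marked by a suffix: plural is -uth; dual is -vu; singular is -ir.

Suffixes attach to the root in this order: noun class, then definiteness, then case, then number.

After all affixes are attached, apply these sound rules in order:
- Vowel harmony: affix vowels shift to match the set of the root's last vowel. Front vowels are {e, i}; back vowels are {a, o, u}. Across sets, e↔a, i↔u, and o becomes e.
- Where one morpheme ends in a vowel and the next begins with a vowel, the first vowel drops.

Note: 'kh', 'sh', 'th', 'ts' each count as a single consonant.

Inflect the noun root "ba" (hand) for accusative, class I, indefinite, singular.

baduyabshur

Attach noun class class I -du → badu.
Attach definiteness indefinite -yab (after vowel 'u') → baduyab.
Attach case accusative -sha → baduyabsha.
Attach number singular -ir → baduyabshair.
Apply vowel harmony: baduyabshair → baduyabshaur.
Apply vowel deletion: baduyabshaur → baduyabshur.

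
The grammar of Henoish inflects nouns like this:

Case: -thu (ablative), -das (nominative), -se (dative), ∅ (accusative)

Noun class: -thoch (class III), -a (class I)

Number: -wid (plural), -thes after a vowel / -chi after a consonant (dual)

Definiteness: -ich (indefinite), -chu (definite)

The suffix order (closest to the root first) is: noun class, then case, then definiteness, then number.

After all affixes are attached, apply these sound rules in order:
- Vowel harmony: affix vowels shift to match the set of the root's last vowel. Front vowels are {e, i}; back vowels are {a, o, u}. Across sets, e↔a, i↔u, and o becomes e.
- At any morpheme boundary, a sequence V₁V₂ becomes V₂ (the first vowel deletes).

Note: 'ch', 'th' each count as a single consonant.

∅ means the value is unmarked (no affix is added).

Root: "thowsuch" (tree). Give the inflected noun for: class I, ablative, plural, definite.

Attach noun class class I -a → thowsucha.
Attach case ablative -thu → thowsuchathu.
Attach definiteness definite -chu → thowsuchathuchu.
Attach number plural -wid → thowsuchathuchuwid.
Apply vowel harmony: thowsuchathuchuwid → thowsuchathuchuwud.
Vowel deletion: no change.

thowsuchathuchuwud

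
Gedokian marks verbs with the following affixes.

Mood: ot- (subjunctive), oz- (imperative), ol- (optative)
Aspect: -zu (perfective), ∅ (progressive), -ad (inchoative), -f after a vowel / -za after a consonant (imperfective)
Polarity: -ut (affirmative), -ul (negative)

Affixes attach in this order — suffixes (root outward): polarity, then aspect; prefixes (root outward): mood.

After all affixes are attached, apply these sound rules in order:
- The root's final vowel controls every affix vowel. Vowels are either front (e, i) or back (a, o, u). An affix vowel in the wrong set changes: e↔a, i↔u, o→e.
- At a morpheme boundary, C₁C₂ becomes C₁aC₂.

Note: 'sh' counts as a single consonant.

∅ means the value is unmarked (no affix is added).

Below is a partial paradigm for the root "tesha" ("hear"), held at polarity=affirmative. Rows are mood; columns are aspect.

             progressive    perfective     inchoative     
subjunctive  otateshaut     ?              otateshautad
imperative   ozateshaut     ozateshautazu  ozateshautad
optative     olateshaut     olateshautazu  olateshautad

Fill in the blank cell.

Attach polarity affirmative -ut → teshaut.
Attach mood subjunctive ot- → otteshaut.
Attach aspect perfective -zu → otteshautzu.
Vowel harmony: no change.
Apply epenthesis: otteshautzu → otateshautazu.

otateshautazu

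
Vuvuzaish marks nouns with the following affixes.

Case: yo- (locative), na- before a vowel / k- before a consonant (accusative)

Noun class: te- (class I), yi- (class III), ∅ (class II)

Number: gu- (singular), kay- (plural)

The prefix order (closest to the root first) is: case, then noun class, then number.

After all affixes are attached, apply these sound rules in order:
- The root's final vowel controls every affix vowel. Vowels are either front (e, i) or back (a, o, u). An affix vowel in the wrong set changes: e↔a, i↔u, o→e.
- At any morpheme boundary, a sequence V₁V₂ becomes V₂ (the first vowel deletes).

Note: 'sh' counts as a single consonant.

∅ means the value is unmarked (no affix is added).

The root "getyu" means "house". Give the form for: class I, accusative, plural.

Attach case accusative k- (before consonant 'g') → kgetyu.
Attach noun class class I te- → tekgetyu.
Attach number plural kay- → kaytekgetyu.
Apply vowel harmony: kaytekgetyu → kaytakgetyu.
Vowel deletion: no change.

kaytakgetyu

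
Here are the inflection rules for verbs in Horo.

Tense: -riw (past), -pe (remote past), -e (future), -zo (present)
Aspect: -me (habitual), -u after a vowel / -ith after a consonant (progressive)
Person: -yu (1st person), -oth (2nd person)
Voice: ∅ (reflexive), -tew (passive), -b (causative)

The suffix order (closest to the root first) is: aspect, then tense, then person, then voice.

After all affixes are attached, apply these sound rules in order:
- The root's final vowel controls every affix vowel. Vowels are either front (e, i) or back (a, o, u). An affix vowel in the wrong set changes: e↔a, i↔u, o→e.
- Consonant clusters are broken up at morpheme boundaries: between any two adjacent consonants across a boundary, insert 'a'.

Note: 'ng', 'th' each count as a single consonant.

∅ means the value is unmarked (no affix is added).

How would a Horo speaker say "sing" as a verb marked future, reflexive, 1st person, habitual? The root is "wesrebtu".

Attach aspect habitual -me → wesrebtume.
Attach tense future -e → wesrebtumee.
Attach person 1st person -yu → wesrebtumeeyu.
voice = reflexive: zero marking, form stays wesrebtumeeyu.
Apply vowel harmony: wesrebtumeeyu → wesrebtumaayu.
Epenthesis: no change.

wesrebtumaayu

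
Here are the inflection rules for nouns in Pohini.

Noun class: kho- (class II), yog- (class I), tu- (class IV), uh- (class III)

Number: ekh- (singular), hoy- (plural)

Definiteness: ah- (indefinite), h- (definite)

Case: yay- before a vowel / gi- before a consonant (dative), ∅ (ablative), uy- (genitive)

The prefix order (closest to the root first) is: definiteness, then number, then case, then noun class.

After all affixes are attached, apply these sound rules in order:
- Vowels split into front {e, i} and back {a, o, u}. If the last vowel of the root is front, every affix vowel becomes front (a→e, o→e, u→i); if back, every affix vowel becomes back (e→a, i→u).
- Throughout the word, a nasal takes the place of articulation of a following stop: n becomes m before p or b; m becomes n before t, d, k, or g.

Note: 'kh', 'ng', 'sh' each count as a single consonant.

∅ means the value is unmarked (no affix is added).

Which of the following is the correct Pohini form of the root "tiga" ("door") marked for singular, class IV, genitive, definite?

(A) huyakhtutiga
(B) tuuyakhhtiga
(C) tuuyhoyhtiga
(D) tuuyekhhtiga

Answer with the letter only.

B

Attach definiteness definite h- → htiga.
Attach number singular ekh- → ekhhtiga.
Attach case genitive uy- → uyekhhtiga.
Attach noun class class IV tu- → tuuyekhhtiga.
Apply vowel harmony: tuuyekhhtiga → tuuyakhhtiga.
Nasal assimilation: no change.
So the correct form is tuuyakhhtiga, option (B).
(A) huyakhtutiga is wrong: it has the affixes in the wrong order.
(D) tuuyekhhtiga is wrong: it fails to apply the sound rule(s).
(C) tuuyhoyhtiga is wrong: it uses plural instead of singular for number.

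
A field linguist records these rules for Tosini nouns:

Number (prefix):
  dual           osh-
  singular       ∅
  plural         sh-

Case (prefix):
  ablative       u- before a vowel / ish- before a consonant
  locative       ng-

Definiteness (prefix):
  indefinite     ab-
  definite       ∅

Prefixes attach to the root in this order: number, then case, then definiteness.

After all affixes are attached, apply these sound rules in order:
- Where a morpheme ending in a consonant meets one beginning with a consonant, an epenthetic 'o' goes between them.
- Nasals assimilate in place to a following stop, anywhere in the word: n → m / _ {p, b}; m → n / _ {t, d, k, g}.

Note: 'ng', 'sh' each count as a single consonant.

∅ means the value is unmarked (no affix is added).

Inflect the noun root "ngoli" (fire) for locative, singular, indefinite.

abongongoli

number = singular: zero marking, form stays ngoli.
Attach case locative ng- → ngngoli.
Attach definiteness indefinite ab- → abngngoli.
Apply epenthesis: abngngoli → abongongoli.
Nasal assimilation: no change.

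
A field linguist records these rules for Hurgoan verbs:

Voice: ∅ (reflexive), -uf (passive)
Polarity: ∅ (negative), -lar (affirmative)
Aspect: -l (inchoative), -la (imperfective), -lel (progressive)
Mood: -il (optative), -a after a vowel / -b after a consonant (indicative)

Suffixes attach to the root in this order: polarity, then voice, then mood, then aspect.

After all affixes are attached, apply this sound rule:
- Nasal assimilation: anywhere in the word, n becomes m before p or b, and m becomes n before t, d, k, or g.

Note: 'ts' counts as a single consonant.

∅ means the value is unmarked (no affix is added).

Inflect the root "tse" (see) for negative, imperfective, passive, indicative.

polarity = negative: zero marking, form stays tse.
Attach voice passive -uf → tseuf.
Attach mood indicative -b (after consonant 'f') → tseufb.
Attach aspect imperfective -la → tseufbla.
Nasal assimilation: no change.

tseufbla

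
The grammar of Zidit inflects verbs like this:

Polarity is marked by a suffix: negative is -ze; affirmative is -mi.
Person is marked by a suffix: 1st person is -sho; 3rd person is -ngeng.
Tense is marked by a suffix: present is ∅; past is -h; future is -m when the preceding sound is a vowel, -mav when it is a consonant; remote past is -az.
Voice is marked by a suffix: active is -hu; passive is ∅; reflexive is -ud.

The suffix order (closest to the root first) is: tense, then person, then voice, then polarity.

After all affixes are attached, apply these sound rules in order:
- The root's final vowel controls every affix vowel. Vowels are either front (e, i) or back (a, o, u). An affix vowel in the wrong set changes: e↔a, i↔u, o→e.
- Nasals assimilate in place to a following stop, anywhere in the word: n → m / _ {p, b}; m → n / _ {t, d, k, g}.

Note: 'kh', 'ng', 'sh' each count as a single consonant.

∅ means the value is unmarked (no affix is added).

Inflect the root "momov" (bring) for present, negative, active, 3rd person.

tense = present: zero marking, form stays momov.
Attach person 3rd person -ngeng → momovngeng.
Attach voice active -hu → momovngenghu.
Attach polarity negative -ze → momovngenghuze.
Apply vowel harmony: momovngenghuze → momovnganghuza.
Nasal assimilation: no change.

momovnganghuza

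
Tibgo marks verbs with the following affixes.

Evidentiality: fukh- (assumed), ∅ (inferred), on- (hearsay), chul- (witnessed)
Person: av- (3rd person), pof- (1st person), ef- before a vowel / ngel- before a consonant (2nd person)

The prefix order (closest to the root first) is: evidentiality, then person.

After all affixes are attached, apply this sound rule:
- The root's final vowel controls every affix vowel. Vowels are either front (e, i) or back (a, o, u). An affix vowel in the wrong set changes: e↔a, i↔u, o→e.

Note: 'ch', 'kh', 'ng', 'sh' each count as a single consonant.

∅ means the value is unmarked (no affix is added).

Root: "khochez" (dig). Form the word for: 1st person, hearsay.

pefenkhochez

Attach evidentiality hearsay on- → onkhochez.
Attach person 1st person pof- → pofonkhochez.
Apply vowel harmony: pofonkhochez → pefenkhochez.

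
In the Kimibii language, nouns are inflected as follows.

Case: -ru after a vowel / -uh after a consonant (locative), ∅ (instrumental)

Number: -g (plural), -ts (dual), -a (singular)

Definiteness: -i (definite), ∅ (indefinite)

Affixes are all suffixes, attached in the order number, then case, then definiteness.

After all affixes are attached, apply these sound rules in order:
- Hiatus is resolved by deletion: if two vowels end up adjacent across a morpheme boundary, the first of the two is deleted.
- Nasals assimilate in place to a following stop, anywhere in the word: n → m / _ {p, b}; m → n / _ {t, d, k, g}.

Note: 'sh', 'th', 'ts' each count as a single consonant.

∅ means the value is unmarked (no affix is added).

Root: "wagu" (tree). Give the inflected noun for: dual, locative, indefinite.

Attach number dual -ts → waguts.
Attach case locative -uh (after consonant 'ts') → wagutsuh.
definiteness = indefinite: zero marking, form stays wagutsuh.
Vowel deletion: no change.
Nasal assimilation: no change.

wagutsuh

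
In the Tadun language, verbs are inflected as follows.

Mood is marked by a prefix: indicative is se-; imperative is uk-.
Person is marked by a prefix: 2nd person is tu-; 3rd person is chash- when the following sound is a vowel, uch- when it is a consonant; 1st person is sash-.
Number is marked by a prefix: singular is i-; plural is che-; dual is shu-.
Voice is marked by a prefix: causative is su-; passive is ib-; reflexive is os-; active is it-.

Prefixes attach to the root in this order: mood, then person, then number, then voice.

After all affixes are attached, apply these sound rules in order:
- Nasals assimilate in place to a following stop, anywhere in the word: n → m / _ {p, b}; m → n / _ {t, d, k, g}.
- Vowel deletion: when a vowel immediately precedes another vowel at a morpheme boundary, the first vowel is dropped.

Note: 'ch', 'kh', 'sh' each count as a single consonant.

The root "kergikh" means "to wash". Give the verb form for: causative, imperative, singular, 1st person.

sisashukkergikh

Attach mood imperative uk- → ukkergikh.
Attach person 1st person sash- → sashukkergikh.
Attach number singular i- → isashukkergikh.
Attach voice causative su- → suisashukkergikh.
Nasal assimilation: no change.
Apply vowel deletion: suisashukkergikh → sisashukkergikh.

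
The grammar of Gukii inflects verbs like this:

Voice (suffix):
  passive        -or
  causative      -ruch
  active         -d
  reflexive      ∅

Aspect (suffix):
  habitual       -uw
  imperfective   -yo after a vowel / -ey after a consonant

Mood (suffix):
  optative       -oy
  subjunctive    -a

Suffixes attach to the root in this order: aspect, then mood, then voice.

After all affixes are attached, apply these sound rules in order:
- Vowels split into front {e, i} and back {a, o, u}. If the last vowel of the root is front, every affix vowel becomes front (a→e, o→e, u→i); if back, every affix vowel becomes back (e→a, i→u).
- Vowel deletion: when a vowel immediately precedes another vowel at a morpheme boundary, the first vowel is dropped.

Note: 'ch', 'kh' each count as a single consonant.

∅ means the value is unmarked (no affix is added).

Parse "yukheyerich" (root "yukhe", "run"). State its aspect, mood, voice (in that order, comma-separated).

Segment: yukhe-yo-a-ruch.
aspect: -yo/ey → imperfective.
mood: -a → subjunctive.
voice: -ruch → causative.

imperfective, subjunctive, causative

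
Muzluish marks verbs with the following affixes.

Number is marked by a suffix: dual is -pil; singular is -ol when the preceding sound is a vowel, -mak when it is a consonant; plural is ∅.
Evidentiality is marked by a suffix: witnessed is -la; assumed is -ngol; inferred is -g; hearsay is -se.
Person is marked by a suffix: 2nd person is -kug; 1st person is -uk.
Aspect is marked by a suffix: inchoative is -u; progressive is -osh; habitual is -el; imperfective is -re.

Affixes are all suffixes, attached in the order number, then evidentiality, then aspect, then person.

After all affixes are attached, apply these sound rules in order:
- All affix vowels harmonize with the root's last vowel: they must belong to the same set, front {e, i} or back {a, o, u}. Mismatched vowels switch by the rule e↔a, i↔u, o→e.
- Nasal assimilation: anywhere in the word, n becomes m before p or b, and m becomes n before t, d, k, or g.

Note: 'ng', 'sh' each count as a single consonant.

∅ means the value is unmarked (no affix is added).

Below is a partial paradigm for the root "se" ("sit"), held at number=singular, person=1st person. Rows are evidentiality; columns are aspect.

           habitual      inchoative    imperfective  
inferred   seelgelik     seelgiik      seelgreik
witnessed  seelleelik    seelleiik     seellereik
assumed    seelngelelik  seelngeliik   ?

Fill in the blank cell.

Attach number singular -ol (after vowel 'e') → seol.
Attach evidentiality assumed -ngol → seolngol.
Attach aspect imperfective -re → seolngolre.
Attach person 1st person -uk → seolngolreuk.
Apply vowel harmony: seolngolreuk → seelngelreik.
Nasal assimilation: no change.

seelngelreik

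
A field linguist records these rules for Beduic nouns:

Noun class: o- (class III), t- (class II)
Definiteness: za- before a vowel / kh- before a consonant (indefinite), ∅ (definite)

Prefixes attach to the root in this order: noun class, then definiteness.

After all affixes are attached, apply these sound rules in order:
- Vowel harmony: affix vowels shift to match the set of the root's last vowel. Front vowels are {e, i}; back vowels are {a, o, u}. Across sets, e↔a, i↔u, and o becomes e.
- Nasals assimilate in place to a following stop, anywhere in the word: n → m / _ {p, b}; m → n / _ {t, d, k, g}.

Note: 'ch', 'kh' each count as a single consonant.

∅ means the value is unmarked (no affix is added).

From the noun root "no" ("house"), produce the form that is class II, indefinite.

khtno

Attach noun class class II t- → tno.
Attach definiteness indefinite kh- (before consonant 't') → khtno.
Vowel harmony: no change.
Nasal assimilation: no change.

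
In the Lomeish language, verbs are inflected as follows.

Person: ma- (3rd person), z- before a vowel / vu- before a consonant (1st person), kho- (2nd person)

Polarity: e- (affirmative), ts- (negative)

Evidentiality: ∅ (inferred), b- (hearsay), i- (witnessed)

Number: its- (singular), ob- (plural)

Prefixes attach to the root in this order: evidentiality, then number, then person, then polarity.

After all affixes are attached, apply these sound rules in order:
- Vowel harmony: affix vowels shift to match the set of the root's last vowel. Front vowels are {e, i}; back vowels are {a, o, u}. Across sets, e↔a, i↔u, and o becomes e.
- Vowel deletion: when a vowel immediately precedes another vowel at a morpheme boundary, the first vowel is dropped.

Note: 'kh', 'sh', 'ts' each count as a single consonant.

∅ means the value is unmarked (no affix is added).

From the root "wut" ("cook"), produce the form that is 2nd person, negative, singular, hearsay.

Attach evidentiality hearsay b- → bwut.
Attach number singular its- → itsbwut.
Attach person 2nd person kho- → khoitsbwut.
Attach polarity negative ts- → tskhoitsbwut.
Apply vowel harmony: tskhoitsbwut → tskhoutsbwut.
Apply vowel deletion: tskhoutsbwut → tskhutsbwut.

tskhutsbwut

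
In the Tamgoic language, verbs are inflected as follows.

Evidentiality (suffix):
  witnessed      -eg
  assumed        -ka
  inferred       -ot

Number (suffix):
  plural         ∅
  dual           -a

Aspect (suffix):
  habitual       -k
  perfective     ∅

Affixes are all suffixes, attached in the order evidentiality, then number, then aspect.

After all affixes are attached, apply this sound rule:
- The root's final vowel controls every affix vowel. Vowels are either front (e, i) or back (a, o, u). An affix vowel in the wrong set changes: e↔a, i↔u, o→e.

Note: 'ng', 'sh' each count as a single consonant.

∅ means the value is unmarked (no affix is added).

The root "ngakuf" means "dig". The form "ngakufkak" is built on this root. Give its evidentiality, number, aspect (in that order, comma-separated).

Segment: ngakuf-ka-k.
evidentiality: -ka → assumed.
number: ∅ → plural.
aspect: -k → habitual.

assumed, plural, habitual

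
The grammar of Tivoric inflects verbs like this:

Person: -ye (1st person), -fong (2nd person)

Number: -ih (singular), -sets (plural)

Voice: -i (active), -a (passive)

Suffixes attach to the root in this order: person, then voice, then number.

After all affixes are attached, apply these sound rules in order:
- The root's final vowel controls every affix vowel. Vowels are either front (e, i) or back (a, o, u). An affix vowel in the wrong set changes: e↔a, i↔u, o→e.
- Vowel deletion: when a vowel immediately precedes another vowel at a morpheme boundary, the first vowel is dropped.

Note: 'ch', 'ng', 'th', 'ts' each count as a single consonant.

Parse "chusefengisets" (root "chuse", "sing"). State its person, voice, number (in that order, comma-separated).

Segment: chuse-fong-i-sets.
person: -fong → 2nd person.
voice: -i → active.
number: -sets → plural.

2nd person, active, plural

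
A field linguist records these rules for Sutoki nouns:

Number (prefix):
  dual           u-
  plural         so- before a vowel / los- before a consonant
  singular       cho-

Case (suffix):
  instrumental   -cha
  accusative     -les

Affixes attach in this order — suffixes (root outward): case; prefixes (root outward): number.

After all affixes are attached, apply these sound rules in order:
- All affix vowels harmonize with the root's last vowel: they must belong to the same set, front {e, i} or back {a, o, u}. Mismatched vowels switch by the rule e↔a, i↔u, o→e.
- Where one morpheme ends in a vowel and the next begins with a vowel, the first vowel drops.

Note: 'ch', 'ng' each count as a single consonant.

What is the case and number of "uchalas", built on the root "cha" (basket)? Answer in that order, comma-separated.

accusative, dual

Segment: u-cha-les.
case: -les → accusative.
number: u- → dual.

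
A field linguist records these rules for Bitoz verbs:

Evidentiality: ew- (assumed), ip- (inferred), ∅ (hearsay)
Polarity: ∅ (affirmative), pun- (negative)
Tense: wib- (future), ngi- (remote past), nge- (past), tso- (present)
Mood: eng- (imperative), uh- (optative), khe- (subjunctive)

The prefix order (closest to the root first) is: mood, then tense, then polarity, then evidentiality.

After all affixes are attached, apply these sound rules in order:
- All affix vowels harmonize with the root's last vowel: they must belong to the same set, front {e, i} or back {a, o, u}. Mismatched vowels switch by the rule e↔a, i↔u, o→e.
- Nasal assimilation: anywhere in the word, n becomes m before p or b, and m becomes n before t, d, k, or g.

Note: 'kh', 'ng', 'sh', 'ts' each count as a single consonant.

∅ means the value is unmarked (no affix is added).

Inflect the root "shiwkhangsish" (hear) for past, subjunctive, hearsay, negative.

pinngekheshiwkhangsish

Attach mood subjunctive khe- → kheshiwkhangsish.
Attach tense past nge- → ngekheshiwkhangsish.
Attach polarity negative pun- → punngekheshiwkhangsish.
evidentiality = hearsay: zero marking, form stays punngekheshiwkhangsish.
Apply vowel harmony: punngekheshiwkhangsish → pinngekheshiwkhangsish.
Nasal assimilation: no change.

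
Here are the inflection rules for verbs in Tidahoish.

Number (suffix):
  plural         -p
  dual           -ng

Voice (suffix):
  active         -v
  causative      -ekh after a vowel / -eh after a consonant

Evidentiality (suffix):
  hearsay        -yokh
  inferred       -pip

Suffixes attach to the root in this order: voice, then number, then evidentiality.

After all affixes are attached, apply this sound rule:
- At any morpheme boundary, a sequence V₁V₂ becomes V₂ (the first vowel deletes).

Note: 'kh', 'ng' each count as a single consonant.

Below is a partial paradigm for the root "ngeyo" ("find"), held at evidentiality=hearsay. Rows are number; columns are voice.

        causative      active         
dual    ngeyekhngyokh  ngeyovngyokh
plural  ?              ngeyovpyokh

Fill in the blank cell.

ngeyekhpyokh

Attach voice causative -ekh (after vowel 'o') → ngeyoekh.
Attach number plural -p → ngeyoekhp.
Attach evidentiality hearsay -yokh → ngeyoekhpyokh.
Apply vowel deletion: ngeyoekhpyokh → ngeyekhpyokh.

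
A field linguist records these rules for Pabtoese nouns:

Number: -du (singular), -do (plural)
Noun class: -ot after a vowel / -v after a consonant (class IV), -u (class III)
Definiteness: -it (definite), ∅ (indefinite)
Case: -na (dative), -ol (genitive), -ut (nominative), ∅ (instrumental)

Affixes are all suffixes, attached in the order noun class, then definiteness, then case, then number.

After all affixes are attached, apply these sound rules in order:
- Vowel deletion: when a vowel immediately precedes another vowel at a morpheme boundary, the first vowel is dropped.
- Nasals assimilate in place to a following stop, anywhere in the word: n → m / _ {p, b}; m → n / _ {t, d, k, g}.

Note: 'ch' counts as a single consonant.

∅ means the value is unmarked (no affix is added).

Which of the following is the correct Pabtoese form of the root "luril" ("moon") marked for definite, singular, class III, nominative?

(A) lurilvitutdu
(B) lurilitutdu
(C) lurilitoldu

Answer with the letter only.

B

Attach noun class class III -u → lurilu.
Attach definiteness definite -it → luriluit.
Attach case nominative -ut → luriluitut.
Attach number singular -du → luriluitutdu.
Apply vowel deletion: luriluitutdu → lurilitutdu.
Nasal assimilation: no change.
So the correct form is lurilitutdu, option (B).
(A) lurilvitutdu is wrong: it uses class IV instead of class III for noun class.
(C) lurilitoldu is wrong: it uses genitive instead of nominative for case.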